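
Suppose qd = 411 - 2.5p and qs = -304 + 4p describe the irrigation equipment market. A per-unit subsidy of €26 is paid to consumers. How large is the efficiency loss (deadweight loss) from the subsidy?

Deadweight loss = €520

Pre-subsidy: 411 - 2.5p = -304 + 4p gives p* = 110, q* = 136.
With the rebate, buyers effectively pay pb = ps − 26, where ps is the price sellers receive.
Demand in terms of ps becomes qd = 411 − 2.5(ps − 26) = 476 - 2.5ps. Setting this equal to supply: 476 - 2.5ps = -304 + 4ps, so ps = 120.
Buyers pay pb = 120 − 26 = 94; q' = -304 + 4·120 = 176.
The subsidy expands output by 176 − 136 = 40 past the efficient level; on those units the gap between marginal cost and willingness to pay runs from 0 up to 26.
DWL = ½ × 26 × 40 = 520.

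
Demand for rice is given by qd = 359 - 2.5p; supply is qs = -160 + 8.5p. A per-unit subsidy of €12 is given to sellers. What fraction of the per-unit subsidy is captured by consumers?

Consumer share = 17/22

Pre-subsidy: 359 - 2.5p = -160 + 8.5p gives p* = 519/11, q* = 5303/22.
With the subsidy, sellers receive ps = pb + 12 for each unit, where pb is the price buyers pay.
Supply in terms of pb becomes qs = -160 + 8.5(pb + 12) = -58 + 8.5pb. Setting this equal to demand: 359 - 2.5pb = -58 + 8.5pb, so pb = 417/11.
Sellers receive ps = 417/11 + 12 = 549/11; q' = 359 − 2.5·(417/11) = 5813/22.
Buyers' price falls by p* − pb = 519/11 − 417/11 = 102/11; sellers' price rises by ps − p* = 549/11 − 519/11 = 30/11.
So consumers capture (102/11)/12 = 17/22 of each unit of subsidy.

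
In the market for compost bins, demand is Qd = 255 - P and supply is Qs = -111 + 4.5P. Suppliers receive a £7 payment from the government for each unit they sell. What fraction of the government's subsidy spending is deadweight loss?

DWL / government spending = 21/1424

Pre-subsidy: 255 - P = -111 + 4.5P gives P* = 732/11, Q* = 2073/11.
With the subsidy, sellers receive Ps = Pb + 7 for each unit, where Pb is the price buyers pay.
Supply in terms of Pb becomes Qs = -111 + 4.5(Pb + 7) = -79.5 + 4.5Pb. Setting this equal to demand: 255 - Pb = -79.5 + 4.5Pb, so Pb = 669/11.
Sellers receive Ps = 669/11 + 7 = 746/11; Q' = 255 − 1·(669/11) = 2136/11.
ΔCS = ½(2073/11 + 2136/11)(732/11 − 669/11) = 265167/242; ΔPS = ½(2073/11 + 2136/11)(746/11 − 732/11) = 29463/121.
Government spending = 7 × 2136/11 = 14952/11.
DWL = ½ × 7 × (2136/11 − 2073/11) = 441/22; fraction = (441/22) / (14952/11) = 21/1424.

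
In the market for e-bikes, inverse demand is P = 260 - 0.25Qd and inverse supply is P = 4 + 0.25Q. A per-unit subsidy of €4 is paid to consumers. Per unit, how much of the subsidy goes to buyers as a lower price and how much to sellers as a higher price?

Pre-subsidy: 260 - 0.25Q = 4 + 0.25Q gives Q* = 512 and P* = 132.
With the rebate, buyers effectively pay Pb = Ps − 4, where Ps is the price sellers receive.
On the curves, Pb = 260 - 0.25Q and Ps = 4 + 0.25Q; the wedge Ps − Pb = 4 gives 4 + 0.25Q − (260 - 0.25Q) = 4, so Q' = 520.
Then Pb = 260 − 0.25·520 = 130 and Ps = 4 + 0.25·520 = 134.
Buyers' price falls by P* − Pb = 132 − 130 = 2; sellers' price rises by Ps − P* = 134 − 132 = 2.

Buyers gain €2 per unit; sellers gain €2 per unit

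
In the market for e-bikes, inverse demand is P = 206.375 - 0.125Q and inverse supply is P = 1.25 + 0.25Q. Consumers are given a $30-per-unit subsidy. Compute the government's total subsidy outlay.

Pre-subsidy: 206.375 - 0.125Q = 1.25 + 0.25Q gives Q* = 547 and P* = 138.
With the rebate, buyers effectively pay Pb = Ps − 30, where Ps is the price sellers receive.
On the curves, Pb = 206.375 - 0.125Q and Ps = 1.25 + 0.25Q; the wedge Ps − Pb = 30 gives 1.25 + 0.25Q − (206.375 - 0.125Q) = 30, so Q' = 627.
Then Pb = 206.375 − 0.125·627 = 128 and Ps = 1.25 + 0.25·627 = 158.
Government outlay = subsidy × quantity = 30 × 627 = 18810.

Government cost = $18810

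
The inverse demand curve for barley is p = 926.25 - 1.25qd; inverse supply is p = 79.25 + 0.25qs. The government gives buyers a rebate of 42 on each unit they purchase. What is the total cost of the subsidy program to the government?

Government cost = 24892

Pre-subsidy: 926.25 - 1.25q = 79.25 + 0.25q gives q* = 1694/3 and p* = 2645/12.
With the rebate, buyers effectively pay pb = ps − 42, where ps is the price sellers receive.
On the curves, pb = 926.25 - 1.25q and ps = 79.25 + 0.25q; the wedge ps − pb = 42 gives 79.25 + 0.25q − (926.25 - 1.25q) = 42, so q' = 1778/3.
Then pb = 926.25 − 1.25·(1778/3) = 2225/12 and ps = 79.25 + 0.25·(1778/3) = 2729/12.
Government outlay = subsidy × quantity = 42 × 1778/3 = 24892.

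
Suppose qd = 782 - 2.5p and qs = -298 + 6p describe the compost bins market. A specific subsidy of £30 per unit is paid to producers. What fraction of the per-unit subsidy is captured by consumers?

Consumer share = 12/17

Pre-subsidy: 782 - 2.5p = -298 + 6p gives p* = 2160/17, q* = 7894/17.
With the subsidy, sellers receive ps = pb + 30 for each unit, where pb is the price buyers pay.
Supply in terms of pb becomes qs = -298 + 6(pb + 30) = -118 + 6pb. Setting this equal to demand: 782 - 2.5pb = -118 + 6pb, so pb = 1800/17.
Sellers receive ps = 1800/17 + 30 = 2310/17; q' = 782 − 2.5·(1800/17) = 8794/17.
Buyers' price falls by p* − pb = 2160/17 − 1800/17 = 360/17; sellers' price rises by ps − p* = 2310/17 − 2160/17 = 150/17.
So consumers capture (360/17)/30 = 12/17 of each unit of subsidy.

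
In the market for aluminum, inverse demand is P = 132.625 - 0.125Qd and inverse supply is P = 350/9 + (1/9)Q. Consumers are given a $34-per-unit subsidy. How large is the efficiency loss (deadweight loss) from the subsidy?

Pre-subsidy: 132.625 - 0.125Q = 350/9 + (1/9)Q gives Q* = 397 and P* = 83.
With the rebate, buyers effectively pay Pb = Ps − 34, where Ps is the price sellers receive.
On the curves, Pb = 132.625 - 0.125Q and Ps = 350/9 + (1/9)Q; the wedge Ps − Pb = 34 gives 350/9 + (1/9)Q − (132.625 - 0.125Q) = 34, so Q' = 541.
Then Pb = 132.625 − 0.125·541 = 65 and Ps = 350/9 + (1/9)·541 = 99.
The subsidy expands output by 541 − 397 = 144 past the efficient level; on those units the gap between marginal cost and willingness to pay runs from 0 up to 34.
DWL = ½ × 34 × 144 = 2448.

Deadweight loss = $2448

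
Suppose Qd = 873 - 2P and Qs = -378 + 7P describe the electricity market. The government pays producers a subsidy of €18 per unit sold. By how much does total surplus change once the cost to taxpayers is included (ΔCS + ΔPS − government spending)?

Pre-subsidy: 873 - 2P = -378 + 7P gives P* = 139, Q* = 595.
With the subsidy, sellers receive Ps = Pb + 18 for each unit, where Pb is the price buyers pay.
Supply in terms of Pb becomes Qs = -378 + 7(Pb + 18) = -252 + 7Pb. Setting this equal to demand: 873 - 2Pb = -252 + 7Pb, so Pb = 125.
Sellers receive Ps = 125 + 18 = 143; Q' = 873 − 2·125 = 623.
ΔCS = ½(595 + 623)(139 − 125) = 8526; ΔPS = ½(595 + 623)(143 − 139) = 2436.
Government spending = 18 × 623 = 11214.
Net change = 8526 + 2436 − 11214 = -252. The loss equals the DWL triangle ½·18·28.

Net change in total surplus = -€252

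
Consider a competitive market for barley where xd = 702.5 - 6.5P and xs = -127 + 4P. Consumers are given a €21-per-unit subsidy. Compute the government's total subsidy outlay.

Pre-subsidy: 702.5 - 6.5P = -127 + 4P gives P* = 79, x* = 189.
With the rebate, buyers effectively pay Pb = Ps − 21, where Ps is the price sellers receive.
Demand in terms of Ps becomes xd = 702.5 − 6.5(Ps − 21) = 839 - 6.5Ps. Setting this equal to supply: 839 - 6.5Ps = -127 + 4Ps, so Ps = 92.
Buyers pay Pb = 92 − 21 = 71; x' = -127 + 4·92 = 241.
Government outlay = subsidy × quantity = 21 × 241 = 5061.

Government cost = €5061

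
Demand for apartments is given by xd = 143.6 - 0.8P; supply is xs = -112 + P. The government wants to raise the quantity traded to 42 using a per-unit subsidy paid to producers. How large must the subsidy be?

At x = 42, invert demand for the buyer price: Pb = (143.6 − 42)/0.8 = 127; invert supply for the seller price: Ps = (42 − (-112))/1 = 154.
The subsidy must fill the gap: s = Ps − Pb = 154 − 127 = 27.

Required subsidy s = 27 per unit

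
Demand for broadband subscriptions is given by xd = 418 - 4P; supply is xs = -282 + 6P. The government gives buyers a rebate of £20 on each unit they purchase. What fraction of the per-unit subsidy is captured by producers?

Pre-subsidy: 418 - 4P = -282 + 6P gives P* = 70, x* = 138.
With the rebate, buyers effectively pay Pb = Ps − 20, where Ps is the price sellers receive.
Demand in terms of Ps becomes xd = 418 − 4(Ps − 20) = 498 - 4Ps. Setting this equal to supply: 498 - 4Ps = -282 + 6Ps, so Ps = 78.
Buyers pay Pb = 78 − 20 = 58; x' = -282 + 6·78 = 186.
Buyers' price falls by P* − Pb = 70 − 58 = 12; sellers' price rises by Ps − P* = 78 − 70 = 8.
So producers capture 8/20 = 0.4 of each unit of subsidy.

Producer share = 0.4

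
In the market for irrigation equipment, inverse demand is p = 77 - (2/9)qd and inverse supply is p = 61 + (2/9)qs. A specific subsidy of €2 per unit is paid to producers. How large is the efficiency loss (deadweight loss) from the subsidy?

Pre-subsidy: 77 - (2/9)q = 61 + (2/9)q gives q* = 36 and p* = 69.
With the subsidy, sellers receive ps = pb + 2 for each unit, where pb is the price buyers pay.
On the curves, pb = 77 - (2/9)q and ps = 61 + (2/9)q; the wedge ps − pb = 2 gives 61 + (2/9)q − (77 - (2/9)q) = 2, so q' = 40.5.
Then pb = 77 − (2/9)·40.5 = 68 and ps = 61 + (2/9)·40.5 = 70.
The subsidy expands output by 40.5 − 36 = 4.5 past the efficient level; on those units the gap between marginal cost and willingness to pay runs from 0 up to 2.
DWL = ½ × 2 × 4.5 = 4.5.

Deadweight loss = €4.5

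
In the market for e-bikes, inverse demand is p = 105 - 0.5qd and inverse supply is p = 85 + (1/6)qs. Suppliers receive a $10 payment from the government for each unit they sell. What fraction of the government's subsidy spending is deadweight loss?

DWL / government spending = 1/6

Pre-subsidy: 105 - 0.5q = 85 + (1/6)q gives q* = 30 and p* = 90.
With the subsidy, sellers receive ps = pb + 10 for each unit, where pb is the price buyers pay.
On the curves, pb = 105 - 0.5q and ps = 85 + (1/6)q; the wedge ps − pb = 10 gives 85 + (1/6)q − (105 - 0.5q) = 10, so q' = 45.
Then pb = 105 − 0.5·45 = 82.5 and ps = 85 + (1/6)·45 = 92.5.
ΔCS = ½(30 + 45)(90 − 82.5) = 281.25; ΔPS = ½(30 + 45)(92.5 − 90) = 93.75.
Government spending = 10 × 45 = 450.
DWL = ½ × 10 × (45 − 30) = 75; fraction = 75 / 450 = 1/6.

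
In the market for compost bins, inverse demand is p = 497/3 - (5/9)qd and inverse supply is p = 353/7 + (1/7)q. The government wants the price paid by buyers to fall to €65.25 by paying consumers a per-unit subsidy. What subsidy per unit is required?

At a buyer price of 65.25, quantity demanded is 298.2 − 1.8·65.25 = 180.75.
Sellers supply 180.75 only when they receive ps = 353/7 + (1/7)·180.75 = 76.25.
s = ps − pb = 76.25 − 65.25 = 11.

Required subsidy s = €11 per unit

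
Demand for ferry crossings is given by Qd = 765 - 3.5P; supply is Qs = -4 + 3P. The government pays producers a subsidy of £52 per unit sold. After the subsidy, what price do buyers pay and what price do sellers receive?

Pre-subsidy: 765 - 3.5P = -4 + 3P gives P* = 1538/13, Q* = 4562/13.
With the subsidy, sellers receive Ps = Pb + 52 for each unit, where Pb is the price buyers pay.
Supply in terms of Pb becomes Qs = -4 + 3(Pb + 52) = 152 + 3Pb. Setting this equal to demand: 765 - 3.5Pb = 152 + 3Pb, so Pb = 1226/13.
Sellers receive Ps = 1226/13 + 52 = 1902/13; Q' = 765 − 3.5·(1226/13) = 5654/13.

Buyers pay 1226/13; sellers receive 1902/13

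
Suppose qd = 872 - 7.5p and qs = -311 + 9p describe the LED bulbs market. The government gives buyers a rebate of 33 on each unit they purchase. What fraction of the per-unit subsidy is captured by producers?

Pre-subsidy: 872 - 7.5p = -311 + 9p gives p* = 2366/33, q* = 3677/11.
With the rebate, buyers effectively pay pb = ps − 33, where ps is the price sellers receive.
Demand in terms of ps becomes qd = 872 − 7.5(ps − 33) = 1119.5 - 7.5ps. Setting this equal to supply: 1119.5 - 7.5ps = -311 + 9ps, so ps = 2861/33.
Buyers pay pb = 2861/33 − 33 = 1772/33; q' = -311 + 9·(2861/33) = 5162/11.
Buyers' price falls by p* − pb = 2366/33 − 1772/33 = 18; sellers' price rises by ps − p* = 2861/33 − 2366/33 = 15.
So producers capture 15/33 = 5/11 of each unit of subsidy.

Producer share = 5/11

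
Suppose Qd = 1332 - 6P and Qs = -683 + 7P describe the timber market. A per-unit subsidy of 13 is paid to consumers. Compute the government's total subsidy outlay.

Pre-subsidy: 1332 - 6P = -683 + 7P gives P* = 155, Q* = 402.
With the rebate, buyers effectively pay Pb = Ps − 13, where Ps is the price sellers receive.
Demand in terms of Ps becomes Qd = 1332 − 6(Ps − 13) = 1410 - 6Ps. Setting this equal to supply: 1410 - 6Ps = -683 + 7Ps, so Ps = 161.
Buyers pay Pb = 161 − 13 = 148; Q' = -683 + 7·161 = 444.
Government outlay = subsidy × quantity = 13 × 444 = 5772.

Government cost = 5772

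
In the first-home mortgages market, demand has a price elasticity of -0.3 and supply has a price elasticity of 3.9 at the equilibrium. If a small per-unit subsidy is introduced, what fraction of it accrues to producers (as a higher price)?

For a small subsidy around the equilibrium, the benefit split depends on the relative slopes, which at a point are proportional to the elasticities.
Buyer share = εs/(εs + |εd|) = 3.9/(3.9 + 0.3) = 13/14; seller share = |εd|/(εs + |εd|) = 1/14.
So producers capture 1/14 of the subsidy.

Producer share = 1/14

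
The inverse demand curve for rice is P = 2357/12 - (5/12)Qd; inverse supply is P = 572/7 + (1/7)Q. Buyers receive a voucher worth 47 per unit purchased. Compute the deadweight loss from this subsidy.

Pre-subsidy: 2357/12 - (5/12)Q = 572/7 + (1/7)Q gives Q* = 205 and P* = 111.
With the rebate, buyers effectively pay Pb = Ps − 47, where Ps is the price sellers receive.
On the curves, Pb = 2357/12 - (5/12)Q and Ps = 572/7 + (1/7)Q; the wedge Ps − Pb = 47 gives 572/7 + (1/7)Q − (2357/12 - (5/12)Q) = 47, so Q' = 289.
Then Pb = 2357/12 − (5/12)·289 = 76 and Ps = 572/7 + (1/7)·289 = 123.
The subsidy expands output by 289 − 205 = 84 past the efficient level; on those units the gap between marginal cost and willingness to pay runs from 0 up to 47.
DWL = ½ × 47 × 84 = 1974.

Deadweight loss = 1974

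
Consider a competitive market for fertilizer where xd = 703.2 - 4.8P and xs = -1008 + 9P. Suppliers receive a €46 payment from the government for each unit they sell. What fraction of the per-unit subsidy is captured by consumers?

Pre-subsidy: 703.2 - 4.8P = -1008 + 9P gives P* = 124, x* = 108.
With the subsidy, sellers receive Ps = Pb + 46 for each unit, where Pb is the price buyers pay.
Supply in terms of Pb becomes xs = -1008 + 9(Pb + 46) = -594 + 9Pb. Setting this equal to demand: 703.2 - 4.8Pb = -594 + 9Pb, so Pb = 94.
Sellers receive Ps = 94 + 46 = 140; x' = 703.2 − 4.8·94 = 252.
Buyers' price falls by P* − Pb = 124 − 94 = 30; sellers' price rises by Ps − P* = 140 − 124 = 16.
So consumers capture 30/46 = 15/23 of each unit of subsidy.

Consumer share = 15/23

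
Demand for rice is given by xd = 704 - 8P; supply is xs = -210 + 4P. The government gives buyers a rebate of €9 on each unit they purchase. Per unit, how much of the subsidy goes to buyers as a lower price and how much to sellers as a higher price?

Buyers gain €3 per unit; sellers gain €6 per unit

Pre-subsidy: 704 - 8P = -210 + 4P gives P* = 457/6, x* = 284/3.
With the rebate, buyers effectively pay Pb = Ps − 9, where Ps is the price sellers receive.
Demand in terms of Ps becomes xd = 704 − 8(Ps − 9) = 776 - 8Ps. Setting this equal to supply: 776 - 8Ps = -210 + 4Ps, so Ps = 493/6.
Buyers pay Pb = 493/6 − 9 = 439/6; x' = -210 + 4·(493/6) = 356/3.
Buyers' price falls by P* − Pb = 457/6 − 439/6 = 3; sellers' price rises by Ps − P* = 493/6 − 457/6 = 6.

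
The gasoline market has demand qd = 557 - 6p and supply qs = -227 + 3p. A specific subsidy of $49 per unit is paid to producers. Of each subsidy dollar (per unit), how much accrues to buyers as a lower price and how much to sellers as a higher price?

Pre-subsidy: 557 - 6p = -227 + 3p gives p* = 784/9, q* = 103/3.
With the subsidy, sellers receive ps = pb + 49 for each unit, where pb is the price buyers pay.
Supply in terms of pb becomes qs = -227 + 3(pb + 49) = -80 + 3pb. Setting this equal to demand: 557 - 6pb = -80 + 3pb, so pb = 637/9.
Sellers receive ps = 637/9 + 49 = 1078/9; q' = 557 − 6·(637/9) = 397/3.
Buyers' price falls by p* − pb = 784/9 − 637/9 = 49/3; sellers' price rises by ps − p* = 1078/9 − 784/9 = 98/3.

Buyers gain 49/3 per unit; sellers gain 98/3 per unit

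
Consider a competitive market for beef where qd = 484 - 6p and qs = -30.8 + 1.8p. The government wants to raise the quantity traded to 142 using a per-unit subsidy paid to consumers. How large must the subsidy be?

At q = 142, invert demand for the buyer price: pb = (484 − 142)/6 = 57; invert supply for the seller price: ps = (142 − (-30.8))/1.8 = 96.
The subsidy must fill the gap: s = ps − pb = 96 − 57 = 39.

Required subsidy s = 39 per unit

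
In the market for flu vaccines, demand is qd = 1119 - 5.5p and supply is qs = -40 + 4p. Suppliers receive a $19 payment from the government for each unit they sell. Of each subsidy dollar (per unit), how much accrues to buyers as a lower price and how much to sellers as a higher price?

Pre-subsidy: 1119 - 5.5p = -40 + 4p gives p* = 122, q* = 448.
With the subsidy, sellers receive ps = pb + 19 for each unit, where pb is the price buyers pay.
Supply in terms of pb becomes qs = -40 + 4(pb + 19) = 36 + 4pb. Setting this equal to demand: 1119 - 5.5pb = 36 + 4pb, so pb = 114.
Sellers receive ps = 114 + 19 = 133; q' = 1119 − 5.5·114 = 492.
Buyers' price falls by p* − pb = 122 − 114 = 8; sellers' price rises by ps − p* = 133 − 122 = 11.

Buyers gain $8 per unit; sellers gain $11 per unit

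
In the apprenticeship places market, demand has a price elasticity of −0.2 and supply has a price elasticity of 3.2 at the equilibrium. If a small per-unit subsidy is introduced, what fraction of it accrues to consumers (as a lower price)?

For a small subsidy around the equilibrium, the benefit split depends on the relative slopes, which at a point are proportional to the elasticities.
Buyer share = εs/(εs + |εd|) = 3.2/(3.2 + 0.2) = 16/17; seller share = |εd|/(εs + |εd|) = 1/17.

Consumer share = 16/17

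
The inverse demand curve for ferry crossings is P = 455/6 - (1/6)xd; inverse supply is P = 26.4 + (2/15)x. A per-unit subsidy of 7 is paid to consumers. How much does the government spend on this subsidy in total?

Government cost = 11851/9

Pre-subsidy: 455/6 - (1/6)x = 26.4 + (2/15)x gives x* = 1483/9 and P* = 1306/27.
With the rebate, buyers effectively pay Pb = Ps − 7, where Ps is the price sellers receive.
On the curves, Pb = 455/6 - (1/6)x and Ps = 26.4 + (2/15)x; the wedge Ps − Pb = 7 gives 26.4 + (2/15)x − (455/6 - (1/6)x) = 7, so x' = 1693/9.
Then Pb = 455/6 − (1/6)·(1693/9) = 1201/27 and Ps = 26.4 + (2/15)·(1693/9) = 1390/27.
Government outlay = subsidy × quantity = 7 × 1693/9 = 11851/9.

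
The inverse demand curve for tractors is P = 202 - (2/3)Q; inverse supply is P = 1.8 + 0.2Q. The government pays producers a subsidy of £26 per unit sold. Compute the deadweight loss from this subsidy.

Pre-subsidy: 202 - (2/3)Q = 1.8 + 0.2Q gives Q* = 231 and P* = 48.
With the subsidy, sellers receive Ps = Pb + 26 for each unit, where Pb is the price buyers pay.
On the curves, Pb = 202 - (2/3)Q and Ps = 1.8 + 0.2Q; the wedge Ps − Pb = 26 gives 1.8 + 0.2Q − (202 - (2/3)Q) = 26, so Q' = 261.
Then Pb = 202 − (2/3)·261 = 28 and Ps = 1.8 + 0.2·261 = 54.
The subsidy expands output by 261 − 231 = 30 past the efficient level; on those units the gap between marginal cost and willingness to pay runs from 0 up to 26.
DWL = ½ × 26 × 30 = 390.

Deadweight loss = £390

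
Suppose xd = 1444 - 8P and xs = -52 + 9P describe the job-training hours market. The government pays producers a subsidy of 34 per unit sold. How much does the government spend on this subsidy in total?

Government cost = 30056

Pre-subsidy: 1444 - 8P = -52 + 9P gives P* = 88, x* = 740.
With the subsidy, sellers receive Ps = Pb + 34 for each unit, where Pb is the price buyers pay.
Supply in terms of Pb becomes xs = -52 + 9(Pb + 34) = 254 + 9Pb. Setting this equal to demand: 1444 - 8Pb = 254 + 9Pb, so Pb = 70.
Sellers receive Ps = 70 + 34 = 104; x' = 1444 − 8·70 = 884.
Government outlay = subsidy × quantity = 34 × 884 = 30056.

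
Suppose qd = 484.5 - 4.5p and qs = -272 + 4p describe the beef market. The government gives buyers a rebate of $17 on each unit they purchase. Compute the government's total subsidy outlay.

Government cost = $2040

Pre-subsidy: 484.5 - 4.5p = -272 + 4p gives p* = 89, q* = 84.
With the rebate, buyers effectively pay pb = ps − 17, where ps is the price sellers receive.
Demand in terms of ps becomes qd = 484.5 − 4.5(ps − 17) = 561 - 4.5ps. Setting this equal to supply: 561 - 4.5ps = -272 + 4ps, so ps = 98.
Buyers pay pb = 98 − 17 = 81; q' = -272 + 4·98 = 120.
Government outlay = subsidy × quantity = 17 × 120 = 2040.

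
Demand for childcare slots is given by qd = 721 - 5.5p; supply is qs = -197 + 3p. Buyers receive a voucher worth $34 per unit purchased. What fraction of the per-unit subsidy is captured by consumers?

Consumer share = 6/17

Pre-subsidy: 721 - 5.5p = -197 + 3p gives p* = 108, q* = 127.
With the rebate, buyers effectively pay pb = ps − 34, where ps is the price sellers receive.
Demand in terms of ps becomes qd = 721 − 5.5(ps − 34) = 908 - 5.5ps. Setting this equal to supply: 908 - 5.5ps = -197 + 3ps, so ps = 130.
Buyers pay pb = 130 − 34 = 96; q' = -197 + 3·130 = 193.
Buyers' price falls by p* − pb = 108 − 96 = 12; sellers' price rises by ps − p* = 130 − 108 = 22.
So consumers capture 12/34 = 6/17 of each unit of subsidy.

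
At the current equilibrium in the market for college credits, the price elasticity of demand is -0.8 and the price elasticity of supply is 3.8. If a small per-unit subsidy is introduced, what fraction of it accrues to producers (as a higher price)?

Producer share = 4/23

For a small subsidy around the equilibrium, the benefit split depends on the relative slopes, which at a point are proportional to the elasticities.
Buyer share = εs/(εs + |εd|) = 3.8/(3.8 + 0.8) = 19/23; seller share = |εd|/(εs + |εd|) = 4/23.
So producers capture 4/23 of the subsidy.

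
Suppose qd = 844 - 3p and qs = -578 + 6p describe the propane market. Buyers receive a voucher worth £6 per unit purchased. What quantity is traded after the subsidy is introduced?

Pre-subsidy: 844 - 3p = -578 + 6p gives p* = 158, q* = 370.
With the rebate, buyers effectively pay pb = ps − 6, where ps is the price sellers receive.
Demand in terms of ps becomes qd = 844 − 3(ps − 6) = 862 - 3ps. Setting this equal to supply: 862 - 3ps = -578 + 6ps, so ps = 160.
Buyers pay pb = 160 − 6 = 154; q' = -578 + 6·160 = 382.

q' = 382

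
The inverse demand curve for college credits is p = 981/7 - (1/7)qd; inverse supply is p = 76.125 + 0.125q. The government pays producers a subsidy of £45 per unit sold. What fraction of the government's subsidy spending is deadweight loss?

DWL / government spending = 84/407

Pre-subsidy: 981/7 - (1/7)q = 76.125 + 0.125q gives q* = 239 and p* = 106.
With the subsidy, sellers receive ps = pb + 45 for each unit, where pb is the price buyers pay.
On the curves, pb = 981/7 - (1/7)q and ps = 76.125 + 0.125q; the wedge ps − pb = 45 gives 76.125 + 0.125q − (981/7 - (1/7)q) = 45, so q' = 407.
Then pb = 981/7 − (1/7)·407 = 82 and ps = 76.125 + 0.125·407 = 127.
ΔCS = ½(239 + 407)(106 − 82) = 7752; ΔPS = ½(239 + 407)(127 − 106) = 6783.
Government spending = 45 × 407 = 18315.
DWL = ½ × 45 × (407 − 239) = 3780; fraction = 3780 / 18315 = 84/407.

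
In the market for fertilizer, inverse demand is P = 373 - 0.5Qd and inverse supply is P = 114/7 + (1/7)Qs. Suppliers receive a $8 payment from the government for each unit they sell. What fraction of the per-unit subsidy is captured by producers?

Pre-subsidy: 373 - 0.5Q = 114/7 + (1/7)Q gives Q* = 4994/9 and P* = 860/9.
With the subsidy, sellers receive Ps = Pb + 8 for each unit, where Pb is the price buyers pay.
On the curves, Pb = 373 - 0.5Q and Ps = 114/7 + (1/7)Q; the wedge Ps − Pb = 8 gives 114/7 + (1/7)Q − (373 - 0.5Q) = 8, so Q' = 1702/3.
Then Pb = 373 − 0.5·(1702/3) = 268/3 and Ps = 114/7 + (1/7)·(1702/3) = 292/3.
Buyers' price falls by P* − Pb = 860/9 − 268/3 = 56/9; sellers' price rises by Ps − P* = 292/3 − 860/9 = 16/9.
So producers capture (16/9)/8 = 2/9 of each unit of subsidy.

Producer share = 2/9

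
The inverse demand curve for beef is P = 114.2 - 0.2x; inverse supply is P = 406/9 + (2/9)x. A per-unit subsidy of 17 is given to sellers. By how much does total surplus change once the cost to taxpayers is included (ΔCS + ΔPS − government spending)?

Pre-subsidy: 114.2 - 0.2x = 406/9 + (2/9)x gives x* = 3109/19 and P* = 1548/19.
With the subsidy, sellers receive Ps = Pb + 17 for each unit, where Pb is the price buyers pay.
On the curves, Pb = 114.2 - 0.2x and Ps = 406/9 + (2/9)x; the wedge Ps − Pb = 17 gives 406/9 + (2/9)x − (114.2 - 0.2x) = 17, so x' = 3874/19.
Then Pb = 114.2 − 0.2·(3874/19) = 1395/19 and Ps = 406/9 + (2/9)·(3874/19) = 1718/19.
ΔCS = ½(3109/19 + 3874/19)(1548/19 − 1395/19) = 1068399/722; ΔPS = ½(3109/19 + 3874/19)(1718/19 − 1548/19) = 593555/361.
Government spending = 17 × 3874/19 = 65858/19.
Net change = 1068399/722 + 593555/361 − 65858/19 = -13005/38. The loss equals the DWL triangle ½·17·765/19.

Net change in total surplus = -13005/38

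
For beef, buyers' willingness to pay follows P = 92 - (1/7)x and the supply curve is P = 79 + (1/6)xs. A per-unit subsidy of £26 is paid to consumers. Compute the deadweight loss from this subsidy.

Deadweight loss = £1092

Pre-subsidy: 92 - (1/7)x = 79 + (1/6)x gives x* = 42 and P* = 86.
With the rebate, buyers effectively pay Pb = Ps − 26, where Ps is the price sellers receive.
On the curves, Pb = 92 - (1/7)x and Ps = 79 + (1/6)x; the wedge Ps − Pb = 26 gives 79 + (1/6)x − (92 - (1/7)x) = 26, so x' = 126.
Then Pb = 92 − (1/7)·126 = 74 and Ps = 79 + (1/6)·126 = 100.
The subsidy expands output by 126 − 42 = 84 past the efficient level; on those units the gap between marginal cost and willingness to pay runs from 0 up to 26.
DWL = ½ × 26 × 84 = 1092.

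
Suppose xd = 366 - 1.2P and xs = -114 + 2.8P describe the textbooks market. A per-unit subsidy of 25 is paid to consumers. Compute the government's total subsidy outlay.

Government cost = 6075

Pre-subsidy: 366 - 1.2P = -114 + 2.8P gives P* = 120, x* = 222.
With the rebate, buyers effectively pay Pb = Ps − 25, where Ps is the price sellers receive.
Demand in terms of Ps becomes xd = 366 − 1.2(Ps − 25) = 396 - 1.2Ps. Setting this equal to supply: 396 - 1.2Ps = -114 + 2.8Ps, so Ps = 127.5.
Buyers pay Pb = 127.5 − 25 = 102.5; x' = -114 + 2.8·127.5 = 243.
Government outlay = subsidy × quantity = 25 × 243 = 6075.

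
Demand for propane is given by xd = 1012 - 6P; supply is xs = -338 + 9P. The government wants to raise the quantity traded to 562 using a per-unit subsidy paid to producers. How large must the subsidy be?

Required subsidy s = 25 per unit

At x = 562, invert demand for the buyer price: Pb = (1012 − 562)/6 = 75; invert supply for the seller price: Ps = (562 − (-338))/9 = 100.
The subsidy must fill the gap: s = Ps − Pb = 100 − 75 = 25.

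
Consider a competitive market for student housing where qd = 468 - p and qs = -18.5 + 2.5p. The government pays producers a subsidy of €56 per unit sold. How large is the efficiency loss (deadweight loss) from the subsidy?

Deadweight loss = €1120

Pre-subsidy: 468 - p = -18.5 + 2.5p gives p* = 139, q* = 329.
With the subsidy, sellers receive ps = pb + 56 for each unit, where pb is the price buyers pay.
Supply in terms of pb becomes qs = -18.5 + 2.5(pb + 56) = 121.5 + 2.5pb. Setting this equal to demand: 468 - pb = 121.5 + 2.5pb, so pb = 99.
Sellers receive ps = 99 + 56 = 155; q' = 468 − 1·99 = 369.
The subsidy expands output by 369 − 329 = 40 past the efficient level; on those units the gap between marginal cost and willingness to pay runs from 0 up to 56.
DWL = ½ × 56 × 40 = 1120.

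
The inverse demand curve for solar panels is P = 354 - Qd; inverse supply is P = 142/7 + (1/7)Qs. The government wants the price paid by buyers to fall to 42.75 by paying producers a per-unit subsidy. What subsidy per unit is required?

Required subsidy s = 22 per unit

At a buyer price of 42.75, quantity demanded is 354 − 1·42.75 = 311.25.
Sellers supply 311.25 only when they receive Ps = 142/7 + (1/7)·311.25 = 64.75.
s = Ps − Pb = 64.75 − 42.75 = 22.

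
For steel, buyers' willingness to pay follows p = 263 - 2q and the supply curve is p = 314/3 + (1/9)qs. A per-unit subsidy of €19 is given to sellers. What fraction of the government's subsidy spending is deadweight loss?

DWL / government spending = 3/56

Pre-subsidy: 263 - 2q = 314/3 + (1/9)q gives q* = 75 and p* = 113.
With the subsidy, sellers receive ps = pb + 19 for each unit, where pb is the price buyers pay.
On the curves, pb = 263 - 2q and ps = 314/3 + (1/9)q; the wedge ps − pb = 19 gives 314/3 + (1/9)q − (263 - 2q) = 19, so q' = 84.
Then pb = 263 − 2·84 = 95 and ps = 314/3 + (1/9)·84 = 114.
ΔCS = ½(75 + 84)(113 − 95) = 1431; ΔPS = ½(75 + 84)(114 − 113) = 79.5.
Government spending = 19 × 84 = 1596.
DWL = ½ × 19 × (84 − 75) = 85.5; fraction = 85.5 / 1596 = 3/56.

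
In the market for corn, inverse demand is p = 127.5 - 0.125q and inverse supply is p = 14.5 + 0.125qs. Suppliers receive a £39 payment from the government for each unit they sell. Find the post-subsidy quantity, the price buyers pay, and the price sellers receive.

Pre-subsidy: 127.5 - 0.125q = 14.5 + 0.125q gives q* = 452 and p* = 71.
With the subsidy, sellers receive ps = pb + 39 for each unit, where pb is the price buyers pay.
On the curves, pb = 127.5 - 0.125q and ps = 14.5 + 0.125q; the wedge ps − pb = 39 gives 14.5 + 0.125q − (127.5 - 0.125q) = 39, so q' = 608.
Then pb = 127.5 − 0.125·608 = 51.5 and ps = 14.5 + 0.125·608 = 90.5.

q' = 608; buyers pay £51.5; sellers receive £90.5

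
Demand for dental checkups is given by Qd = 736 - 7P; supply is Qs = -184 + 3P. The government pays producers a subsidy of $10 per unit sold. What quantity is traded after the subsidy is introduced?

Pre-subsidy: 736 - 7P = -184 + 3P gives P* = 92, Q* = 92.
With the subsidy, sellers receive Ps = Pb + 10 for each unit, where Pb is the price buyers pay.
Supply in terms of Pb becomes Qs = -184 + 3(Pb + 10) = -154 + 3Pb. Setting this equal to demand: 736 - 7Pb = -154 + 3Pb, so Pb = 89.
Sellers receive Ps = 89 + 10 = 99; Q' = 736 − 7·89 = 113.

Q' = 113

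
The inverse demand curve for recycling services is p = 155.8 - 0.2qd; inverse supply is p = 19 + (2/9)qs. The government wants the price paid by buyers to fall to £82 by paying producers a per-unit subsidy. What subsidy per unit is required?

At a buyer price of 82, quantity demanded is 779 − 5·82 = 369.
Sellers supply 369 only when they receive ps = 19 + (2/9)·369 = 101.
s = ps − pb = 101 − 82 = 19.

Required subsidy s = £19 per unit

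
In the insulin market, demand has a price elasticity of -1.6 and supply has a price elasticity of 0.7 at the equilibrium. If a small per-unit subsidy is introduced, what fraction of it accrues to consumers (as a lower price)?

Consumer share = 7/23

For a small subsidy around the equilibrium, the benefit split depends on the relative slopes, which at a point are proportional to the elasticities.
Buyer share = εs/(εs + |εd|) = 0.7/(0.7 + 1.6) = 7/23; seller share = |εd|/(εs + |εd|) = 16/23.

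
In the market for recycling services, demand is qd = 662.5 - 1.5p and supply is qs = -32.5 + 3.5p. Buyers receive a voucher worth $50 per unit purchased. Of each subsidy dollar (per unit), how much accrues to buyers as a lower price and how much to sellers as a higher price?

Pre-subsidy: 662.5 - 1.5p = -32.5 + 3.5p gives p* = 139, q* = 454.
With the rebate, buyers effectively pay pb = ps − 50, where ps is the price sellers receive.
Demand in terms of ps becomes qd = 662.5 − 1.5(ps − 50) = 737.5 - 1.5ps. Setting this equal to supply: 737.5 - 1.5ps = -32.5 + 3.5ps, so ps = 154.
Buyers pay pb = 154 − 50 = 104; q' = -32.5 + 3.5·154 = 506.5.
Buyers' price falls by p* − pb = 139 − 104 = 35; sellers' price rises by ps − p* = 154 − 139 = 15.

Buyers gain $35 per unit; sellers gain $15 per unit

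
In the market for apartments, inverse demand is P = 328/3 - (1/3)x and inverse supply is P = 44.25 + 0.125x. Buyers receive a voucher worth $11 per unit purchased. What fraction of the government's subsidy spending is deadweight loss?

DWL / government spending = 6/83

Pre-subsidy: 328/3 - (1/3)x = 44.25 + 0.125x gives x* = 142 and P* = 62.
With the rebate, buyers effectively pay Pb = Ps − 11, where Ps is the price sellers receive.
On the curves, Pb = 328/3 - (1/3)x and Ps = 44.25 + 0.125x; the wedge Ps − Pb = 11 gives 44.25 + 0.125x − (328/3 - (1/3)x) = 11, so x' = 166.
Then Pb = 328/3 − (1/3)·166 = 54 and Ps = 44.25 + 0.125·166 = 65.
ΔCS = ½(142 + 166)(62 − 54) = 1232; ΔPS = ½(142 + 166)(65 − 62) = 462.
Government spending = 11 × 166 = 1826.
DWL = ½ × 11 × (166 − 142) = 132; fraction = 132 / 1826 = 6/83.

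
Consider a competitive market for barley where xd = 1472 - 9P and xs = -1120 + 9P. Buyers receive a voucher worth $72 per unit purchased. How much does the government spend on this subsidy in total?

Government cost = $36000

Pre-subsidy: 1472 - 9P = -1120 + 9P gives P* = 144, x* = 176.
With the rebate, buyers effectively pay Pb = Ps − 72, where Ps is the price sellers receive.
Demand in terms of Ps becomes xd = 1472 − 9(Ps − 72) = 2120 - 9Ps. Setting this equal to supply: 2120 - 9Ps = -1120 + 9Ps, so Ps = 180.
Buyers pay Pb = 180 − 72 = 108; x' = -1120 + 9·180 = 500.
Government outlay = subsidy × quantity = 72 × 500 = 36000.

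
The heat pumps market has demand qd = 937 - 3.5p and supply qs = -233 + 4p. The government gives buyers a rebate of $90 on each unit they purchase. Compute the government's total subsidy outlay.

Pre-subsidy: 937 - 3.5p = -233 + 4p gives p* = 156, q* = 391.
With the rebate, buyers effectively pay pb = ps − 90, where ps is the price sellers receive.
Demand in terms of ps becomes qd = 937 − 3.5(ps − 90) = 1252 - 3.5ps. Setting this equal to supply: 1252 - 3.5ps = -233 + 4ps, so ps = 198.
Buyers pay pb = 198 − 90 = 108; q' = -233 + 4·198 = 559.
Government outlay = subsidy × quantity = 90 × 559 = 50310.

Government cost = $50310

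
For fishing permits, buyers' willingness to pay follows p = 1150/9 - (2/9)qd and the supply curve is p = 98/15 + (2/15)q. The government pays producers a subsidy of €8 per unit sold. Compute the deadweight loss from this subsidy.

Deadweight loss = €90

Pre-subsidy: 1150/9 - (2/9)q = 98/15 + (2/15)q gives q* = 341 and p* = 52.
With the subsidy, sellers receive ps = pb + 8 for each unit, where pb is the price buyers pay.
On the curves, pb = 1150/9 - (2/9)q and ps = 98/15 + (2/15)q; the wedge ps − pb = 8 gives 98/15 + (2/15)q − (1150/9 - (2/9)q) = 8, so q' = 363.5.
Then pb = 1150/9 − (2/9)·363.5 = 47 and ps = 98/15 + (2/15)·363.5 = 55.
The subsidy expands output by 363.5 − 341 = 22.5 past the efficient level; on those units the gap between marginal cost and willingness to pay runs from 0 up to 8.
DWL = ½ × 8 × 22.5 = 90.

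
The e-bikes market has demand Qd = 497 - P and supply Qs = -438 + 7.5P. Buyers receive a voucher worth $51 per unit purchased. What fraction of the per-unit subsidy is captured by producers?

Pre-subsidy: 497 - P = -438 + 7.5P gives P* = 110, Q* = 387.
With the rebate, buyers effectively pay Pb = Ps − 51, where Ps is the price sellers receive.
Demand in terms of Ps becomes Qd = 497 − 1(Ps − 51) = 548 - Ps. Setting this equal to supply: 548 - Ps = -438 + 7.5Ps, so Ps = 116.
Buyers pay Pb = 116 − 51 = 65; Q' = -438 + 7.5·116 = 432.
Buyers' price falls by P* − Pb = 110 − 65 = 45; sellers' price rises by Ps − P* = 116 − 110 = 6.
So producers capture 6/51 = 2/17 of each unit of subsidy.

Producer share = 2/17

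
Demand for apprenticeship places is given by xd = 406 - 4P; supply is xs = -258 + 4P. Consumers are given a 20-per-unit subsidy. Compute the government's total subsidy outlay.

Pre-subsidy: 406 - 4P = -258 + 4P gives P* = 83, x* = 74.
With the rebate, buyers effectively pay Pb = Ps − 20, where Ps is the price sellers receive.
Demand in terms of Ps becomes xd = 406 − 4(Ps − 20) = 486 - 4Ps. Setting this equal to supply: 486 - 4Ps = -258 + 4Ps, so Ps = 93.
Buyers pay Pb = 93 − 20 = 73; x' = -258 + 4·93 = 114.
Government outlay = subsidy × quantity = 20 × 114 = 2280.

Government cost = 2280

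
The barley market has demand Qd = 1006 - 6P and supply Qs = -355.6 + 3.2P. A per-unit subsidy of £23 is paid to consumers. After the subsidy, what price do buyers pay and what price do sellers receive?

Buyers pay £140; sellers receive £163

Pre-subsidy: 1006 - 6P = -355.6 + 3.2P gives P* = 148, Q* = 118.
With the rebate, buyers effectively pay Pb = Ps − 23, where Ps is the price sellers receive.
Demand in terms of Ps becomes Qd = 1006 − 6(Ps − 23) = 1144 - 6Ps. Setting this equal to supply: 1144 - 6Ps = -355.6 + 3.2Ps, so Ps = 163.
Buyers pay Pb = 163 − 23 = 140; Q' = -355.6 + 3.2·163 = 166.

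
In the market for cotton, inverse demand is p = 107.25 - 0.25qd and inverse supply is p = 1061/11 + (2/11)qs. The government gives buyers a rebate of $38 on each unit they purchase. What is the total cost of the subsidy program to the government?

Pre-subsidy: 107.25 - 0.25q = 1061/11 + (2/11)q gives q* = 25 and p* = 101.
With the rebate, buyers effectively pay pb = ps − 38, where ps is the price sellers receive.
On the curves, pb = 107.25 - 0.25q and ps = 1061/11 + (2/11)q; the wedge ps − pb = 38 gives 1061/11 + (2/11)q − (107.25 - 0.25q) = 38, so q' = 113.
Then pb = 107.25 − 0.25·113 = 79 and ps = 1061/11 + (2/11)·113 = 117.
Government outlay = subsidy × quantity = 38 × 113 = 4294.

Government cost = $4294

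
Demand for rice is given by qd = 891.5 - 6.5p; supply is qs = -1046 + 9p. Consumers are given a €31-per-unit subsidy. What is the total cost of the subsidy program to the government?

Government cost = €6076

Pre-subsidy: 891.5 - 6.5p = -1046 + 9p gives p* = 125, q* = 79.
With the rebate, buyers effectively pay pb = ps − 31, where ps is the price sellers receive.
Demand in terms of ps becomes qd = 891.5 − 6.5(ps − 31) = 1093 - 6.5ps. Setting this equal to supply: 1093 - 6.5ps = -1046 + 9ps, so ps = 138.
Buyers pay pb = 138 − 31 = 107; q' = -1046 + 9·138 = 196.
Government outlay = subsidy × quantity = 31 × 196 = 6076.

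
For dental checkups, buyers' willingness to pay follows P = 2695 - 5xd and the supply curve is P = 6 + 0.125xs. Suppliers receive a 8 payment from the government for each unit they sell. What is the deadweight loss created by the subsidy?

Pre-subsidy: 2695 - 5x = 6 + 0.125x gives x* = 21512/41 and P* = 2935/41.
With the subsidy, sellers receive Ps = Pb + 8 for each unit, where Pb is the price buyers pay.
On the curves, Pb = 2695 - 5x and Ps = 6 + 0.125x; the wedge Ps − Pb = 8 gives 6 + 0.125x − (2695 - 5x) = 8, so x' = 21576/41.
Then Pb = 2695 − 5·(21576/41) = 2615/41 and Ps = 6 + 0.125·(21576/41) = 2943/41.
The subsidy expands output by 21576/41 − 21512/41 = 64/41 past the efficient level; on those units the gap between marginal cost and willingness to pay runs from 0 up to 8.
DWL = ½ × 8 × 64/41 = 256/41.

Deadweight loss = 256/41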